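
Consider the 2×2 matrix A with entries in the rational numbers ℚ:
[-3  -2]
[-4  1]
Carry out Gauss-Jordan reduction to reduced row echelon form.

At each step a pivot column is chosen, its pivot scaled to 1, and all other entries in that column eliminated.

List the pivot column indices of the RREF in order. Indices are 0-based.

pivot columns: 0, 1

[1] R0 /= -3  ⇒  (1, 2/3)
     R1 -= -4·R0  ⇒  (0, 11/3)
[2] R1 /= 11/3  ⇒  (0, 1)
     R0 -= 2/3·R1  ⇒  (1, 0)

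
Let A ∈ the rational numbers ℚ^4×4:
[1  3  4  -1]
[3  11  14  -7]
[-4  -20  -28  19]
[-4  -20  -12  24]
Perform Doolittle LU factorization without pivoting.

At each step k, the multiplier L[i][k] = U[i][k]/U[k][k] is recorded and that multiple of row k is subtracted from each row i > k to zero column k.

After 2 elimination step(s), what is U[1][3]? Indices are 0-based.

U[1][3] = -4

[col 0] pivot 1
  R1 -= 3*R0 → (0, 2, 2, -4)  (L[1][0] := 3)
  R2 -= -4*R0 → (0, -8, -12, 15)  (L[2][0] := -4)
  R3 -= -4*R0 → (0, -8, 4, 20)  (L[3][0] := -4)
[col 1] pivot 2
  R2 -= -4*R1 → (0, 0, -4, -1)  (L[2][1] := -4)
  R3 -= -4*R1 → (0, 0, 12, 4)  (L[3][1] := -4)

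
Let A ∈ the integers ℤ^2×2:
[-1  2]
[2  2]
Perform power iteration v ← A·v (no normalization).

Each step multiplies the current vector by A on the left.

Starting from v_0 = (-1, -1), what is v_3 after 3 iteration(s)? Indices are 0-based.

v_3 = (-13, -34)

v_0 = (-1, -1).
v_1 = A·v_0 = (-1, -4).
v_2 = A·v_1 = (-7, -10).
v_3 = A·v_2 = (-13, -34).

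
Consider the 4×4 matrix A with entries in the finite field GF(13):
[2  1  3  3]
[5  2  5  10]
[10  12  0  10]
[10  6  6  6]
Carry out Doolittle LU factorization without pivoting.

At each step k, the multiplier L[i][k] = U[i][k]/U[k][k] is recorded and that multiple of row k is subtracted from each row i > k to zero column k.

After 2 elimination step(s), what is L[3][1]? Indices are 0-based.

Step 1: pivot at (0,0) is 2.
  row1 ← row1 − (9)·row0  ⇒  L[1][0]=9, U row1=(0, 6, 4, 9)
  row2 ← row2 − (5)·row0  ⇒  L[2][0]=5, U row2=(0, 7, 11, 8)
  row3 ← row3 − (5)·row0  ⇒  L[3][0]=5, U row3=(0, 1, 4, 4)
Step 2: pivot at (1,1) is 6.
  row2 ← row2 − (12)·row1  ⇒  L[2][1]=12, U row2=(0, 0, 2, 4)
  row3 ← row3 − (11)·row1  ⇒  L[3][1]=11, U row3=(0, 0, 12, 9)

L[3][1] = 11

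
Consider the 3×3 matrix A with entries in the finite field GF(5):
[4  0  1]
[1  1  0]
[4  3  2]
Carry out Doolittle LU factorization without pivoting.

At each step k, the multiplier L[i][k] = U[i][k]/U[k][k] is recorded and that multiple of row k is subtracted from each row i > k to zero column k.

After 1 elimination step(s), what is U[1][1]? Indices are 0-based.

Step 1: pivot at (0,0) is 4.
  row1 ← row1 − (4)·row0  ⇒  L[1][0]=4, U row1=(0, 1, 1)
  row2 ← row2 − (1)·row0  ⇒  L[2][0]=1, U row2=(0, 3, 1)

U[1][1] = 1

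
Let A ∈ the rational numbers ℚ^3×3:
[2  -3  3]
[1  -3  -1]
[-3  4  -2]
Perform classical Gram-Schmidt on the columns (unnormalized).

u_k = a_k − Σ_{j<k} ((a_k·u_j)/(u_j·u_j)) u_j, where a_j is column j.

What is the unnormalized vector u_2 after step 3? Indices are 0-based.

u_2 = (10/7, -2/7, 6/7)

Step 1: u_0 = a_0 = (2, 1, -3).
Step 2: u_1 = a_1 − (-3/2)·u_0 = (0, -3/2, -1/2).
Step 3: u_2 = a_2 − (11/14)·u_0 − (1)·u_1 = (10/7, -2/7, 6/7).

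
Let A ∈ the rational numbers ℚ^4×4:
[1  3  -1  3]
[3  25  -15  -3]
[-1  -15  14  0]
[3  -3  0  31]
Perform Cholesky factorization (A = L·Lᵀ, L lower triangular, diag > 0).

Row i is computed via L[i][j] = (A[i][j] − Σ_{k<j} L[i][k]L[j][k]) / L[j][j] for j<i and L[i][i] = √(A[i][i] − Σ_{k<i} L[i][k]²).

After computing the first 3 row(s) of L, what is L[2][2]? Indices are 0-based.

L[2][2] = 2

Step 1: L[0][0] = √(1) = 1.
  L[1][0] = (3) / L[0][0] = 3.
Step 2: L[1][1] = √(16) = 4.
  L[2][0] = (-1) / L[0][0] = -1.
  L[2][1] = (-12) / L[1][1] = -3.
Step 3: L[2][2] = √(4) = 2.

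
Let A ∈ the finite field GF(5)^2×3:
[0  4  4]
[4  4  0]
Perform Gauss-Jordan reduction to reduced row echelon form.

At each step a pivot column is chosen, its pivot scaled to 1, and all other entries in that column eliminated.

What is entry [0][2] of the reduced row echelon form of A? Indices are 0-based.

M[0][2] = 4

pivot(0,0): swap R0↔R1
pivot(0,0)=4: scale R0 → (1, 1, 0)
pivot(1,1)=4: scale R1 → (0, 1, 1)
  clear (0,1): R0 −= (1)R1 → (1, 0, 4)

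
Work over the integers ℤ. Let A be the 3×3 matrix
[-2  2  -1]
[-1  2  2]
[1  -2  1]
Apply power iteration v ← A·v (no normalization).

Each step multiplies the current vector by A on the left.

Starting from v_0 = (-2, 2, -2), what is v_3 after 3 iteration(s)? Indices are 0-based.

v_0 = (-2, 2, -2).
v_1 = A·v_0 = (10, 2, -8).
v_2 = A·v_1 = (-8, -22, -2).
v_3 = A·v_2 = (-26, -40, 34).

v_3 = (-26, -40, 34)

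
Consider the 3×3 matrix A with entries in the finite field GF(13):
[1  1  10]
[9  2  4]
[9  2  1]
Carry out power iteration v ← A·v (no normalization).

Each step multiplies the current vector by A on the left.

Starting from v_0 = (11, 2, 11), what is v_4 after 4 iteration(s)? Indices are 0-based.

v_4 = (7, 10, 8)

v_0 = (11, 2, 11).
v_1 = A·v_0 = (6, 4, 10).
v_2 = A·v_1 = (6, 11, 7).
v_3 = A·v_2 = (9, 0, 5).
v_4 = A·v_3 = (7, 10, 8).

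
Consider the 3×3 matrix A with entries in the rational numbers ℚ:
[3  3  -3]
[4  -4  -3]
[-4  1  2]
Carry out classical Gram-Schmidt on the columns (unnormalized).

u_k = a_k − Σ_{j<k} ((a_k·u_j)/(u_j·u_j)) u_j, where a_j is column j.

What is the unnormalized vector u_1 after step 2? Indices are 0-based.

u_1 = (156/41, -120/41, -3/41)

Step 1: u_0 = a_0 = (3, 4, -4).
Step 2: u_1 = a_1 − (-11/41)·u_0 = (156/41, -120/41, -3/41).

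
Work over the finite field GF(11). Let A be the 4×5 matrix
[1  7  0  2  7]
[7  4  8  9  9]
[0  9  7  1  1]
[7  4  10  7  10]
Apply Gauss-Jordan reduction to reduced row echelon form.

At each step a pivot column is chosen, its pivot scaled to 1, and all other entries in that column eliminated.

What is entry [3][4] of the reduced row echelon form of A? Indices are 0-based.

pivot(0,0)=1: scale R0 → (1, 7, 0, 2, 7)
  clear (1,0): R1 −= (7)R0 → (0, 10, 8, 6, 4)
  clear (3,0): R3 −= (7)R0 → (0, 10, 10, 4, 5)
pivot(1,1)=10: scale R1 → (0, 1, 3, 5, 7)
  clear (0,1): R0 −= (7)R1 → (1, 0, 1, 0, 2)
  clear (2,1): R2 −= (9)R1 → (0, 0, 2, 0, 4)
  clear (3,1): R3 −= (10)R1 → (0, 0, 2, 9, 1)
pivot(2,2)=2: scale R2 → (0, 0, 1, 0, 2)
  clear (0,2): R0 −= (1)R2 → (1, 0, 0, 0, 0)
  clear (1,2): R1 −= (3)R2 → (0, 1, 0, 5, 1)
  clear (3,2): R3 −= (2)R2 → (0, 0, 0, 9, 8)
pivot(3,3)=9: scale R3 → (0, 0, 0, 1, 7)
  clear (1,3): R1 −= (5)R3 → (0, 1, 0, 0, 10)

M[3][4] = 7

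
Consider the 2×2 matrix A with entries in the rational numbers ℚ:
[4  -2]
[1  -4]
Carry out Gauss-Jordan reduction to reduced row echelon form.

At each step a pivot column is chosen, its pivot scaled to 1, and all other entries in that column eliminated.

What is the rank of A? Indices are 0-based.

step 1: normalize row 0 (÷4) = (1, -1/2)
  row 1: subtract 1×row0 = (0, -7/2)
step 2: normalize row 1 (÷-7/2) = (0, 1)
  row 0: subtract -1/2×row1 = (1, 0)

rank = 2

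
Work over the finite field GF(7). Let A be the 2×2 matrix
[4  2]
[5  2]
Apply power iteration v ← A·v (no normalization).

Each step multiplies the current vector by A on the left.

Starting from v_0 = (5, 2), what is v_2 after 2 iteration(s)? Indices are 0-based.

v_2 = (0, 3)

v_0 = (5, 2).
v_1 = A·v_0 = (3, 1).
v_2 = A·v_1 = (0, 3).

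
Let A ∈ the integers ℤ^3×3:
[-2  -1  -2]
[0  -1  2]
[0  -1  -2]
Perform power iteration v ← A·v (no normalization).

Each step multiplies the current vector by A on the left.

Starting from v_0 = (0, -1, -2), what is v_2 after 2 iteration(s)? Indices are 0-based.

v_2 = (-17, 13, -7)

v_0 = (0, -1, -2).
v_1 = A·v_0 = (5, -3, 5).
v_2 = A·v_1 = (-17, 13, -7).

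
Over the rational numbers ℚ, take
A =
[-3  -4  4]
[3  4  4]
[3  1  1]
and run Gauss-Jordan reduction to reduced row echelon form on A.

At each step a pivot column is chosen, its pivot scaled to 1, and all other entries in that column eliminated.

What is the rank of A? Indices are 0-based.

rank = 3

pivot(0,0)=-3: scale R0 → (1, 4/3, -4/3)
  clear (1,0): R1 −= (3)R0 → (0, 0, 8)
  clear (2,0): R2 −= (3)R0 → (0, -3, 5)
pivot(1,1): swap R1↔R2
pivot(1,1)=-3: scale R1 → (0, 1, -5/3)
  clear (0,1): R0 −= (4/3)R1 → (1, 0, 8/9)
pivot(2,2)=8: scale R2 → (0, 0, 1)
  clear (0,2): R0 −= (8/9)R2 → (1, 0, 0)
  clear (1,2): R1 −= (-5/3)R2 → (0, 1, 0)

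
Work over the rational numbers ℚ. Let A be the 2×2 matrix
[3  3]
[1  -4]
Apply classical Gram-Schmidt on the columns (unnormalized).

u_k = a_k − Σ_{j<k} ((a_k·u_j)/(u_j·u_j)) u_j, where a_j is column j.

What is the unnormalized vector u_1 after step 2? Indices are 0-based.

u_1 = (3/2, -9/2)

Step 1: u_0 = a_0 = (3, 1).
Step 2: u_1 = a_1 − (1/2)·u_0 = (3/2, -9/2).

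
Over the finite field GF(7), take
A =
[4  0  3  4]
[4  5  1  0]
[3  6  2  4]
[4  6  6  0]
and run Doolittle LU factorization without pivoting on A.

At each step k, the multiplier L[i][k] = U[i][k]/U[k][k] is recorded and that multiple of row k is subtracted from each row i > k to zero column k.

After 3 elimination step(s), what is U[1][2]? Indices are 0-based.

U[1][2] = 5

[col 0] pivot 4
  R1 -= 1*R0 → (0, 5, 5, 3)  (L[1][0] := 1)
  R2 -= 6*R0 → (0, 6, 5, 1)  (L[2][0] := 6)
  R3 -= 1*R0 → (0, 6, 3, 3)  (L[3][0] := 1)
[col 1] pivot 5
  R2 -= 4*R1 → (0, 0, 6, 3)  (L[2][1] := 4)
  R3 -= 4*R1 → (0, 0, 4, 5)  (L[3][1] := 4)
[col 2] pivot 6
  R3 -= 3*R2 → (0, 0, 0, 3)  (L[3][2] := 3)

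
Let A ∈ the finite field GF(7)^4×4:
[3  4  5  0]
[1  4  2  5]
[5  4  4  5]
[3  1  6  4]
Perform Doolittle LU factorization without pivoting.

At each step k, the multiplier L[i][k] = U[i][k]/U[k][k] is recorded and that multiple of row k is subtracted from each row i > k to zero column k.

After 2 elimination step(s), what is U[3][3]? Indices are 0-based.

U[3][3] = 0

k=0: U[0][0]=3
  eliminate (1,0): mult=5, new row 1: (0, 5, 5, 5); set L[1][0]=5
  eliminate (2,0): mult=4, new row 2: (0, 2, 5, 5); set L[2][0]=4
  eliminate (3,0): mult=1, new row 3: (0, 4, 1, 4); set L[3][0]=1
k=1: U[1][1]=5
  eliminate (2,1): mult=6, new row 2: (0, 0, 3, 3); set L[2][1]=6
  eliminate (3,1): mult=5, new row 3: (0, 0, 4, 0); set L[3][1]=5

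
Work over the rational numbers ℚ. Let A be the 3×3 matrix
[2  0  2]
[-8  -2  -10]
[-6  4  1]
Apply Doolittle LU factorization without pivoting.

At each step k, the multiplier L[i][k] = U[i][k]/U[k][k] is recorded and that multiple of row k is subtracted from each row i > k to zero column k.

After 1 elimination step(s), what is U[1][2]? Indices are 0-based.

U[1][2] = -2

[col 0] pivot 2
  R1 -= -4*R0 → (0, -2, -2)  (L[1][0] := -4)
  R2 -= -3*R0 → (0, 4, 7)  (L[2][0] := -3)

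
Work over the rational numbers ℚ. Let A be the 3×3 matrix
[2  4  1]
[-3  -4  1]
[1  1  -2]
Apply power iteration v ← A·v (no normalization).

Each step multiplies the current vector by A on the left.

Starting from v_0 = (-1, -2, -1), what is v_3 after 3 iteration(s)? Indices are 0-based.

v_0 = (-1, -2, -1).
v_1 = A·v_0 = (-11, 10, -1).
v_2 = A·v_1 = (17, -8, 1).
v_3 = A·v_2 = (3, -18, 7).

v_3 = (3, -18, 7)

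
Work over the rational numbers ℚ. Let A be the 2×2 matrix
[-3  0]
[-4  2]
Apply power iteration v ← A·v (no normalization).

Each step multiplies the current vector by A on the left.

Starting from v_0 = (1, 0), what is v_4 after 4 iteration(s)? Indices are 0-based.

v_0 = (1, 0).
v_1 = A·v_0 = (-3, -4).
v_2 = A·v_1 = (9, 4).
v_3 = A·v_2 = (-27, -28).
v_4 = A·v_3 = (81, 52).

v_4 = (81, 52)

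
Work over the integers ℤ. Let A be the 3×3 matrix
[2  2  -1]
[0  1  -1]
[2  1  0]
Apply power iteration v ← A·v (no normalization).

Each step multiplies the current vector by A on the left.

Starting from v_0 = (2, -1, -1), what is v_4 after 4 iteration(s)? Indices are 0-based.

v_0 = (2, -1, -1).
v_1 = A·v_0 = (3, 0, 3).
v_2 = A·v_1 = (3, -3, 6).
v_3 = A·v_2 = (-6, -9, 3).
v_4 = A·v_3 = (-33, -12, -21).

v_4 = (-33, -12, -21)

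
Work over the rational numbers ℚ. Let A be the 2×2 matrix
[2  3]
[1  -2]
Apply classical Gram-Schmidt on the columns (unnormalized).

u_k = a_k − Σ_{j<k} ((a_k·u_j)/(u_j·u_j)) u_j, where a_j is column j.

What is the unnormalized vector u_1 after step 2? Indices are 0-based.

u_1 = (7/5, -14/5)

Step 1: u_0 = a_0 = (2, 1).
Step 2: u_1 = a_1 − (4/5)·u_0 = (7/5, -14/5).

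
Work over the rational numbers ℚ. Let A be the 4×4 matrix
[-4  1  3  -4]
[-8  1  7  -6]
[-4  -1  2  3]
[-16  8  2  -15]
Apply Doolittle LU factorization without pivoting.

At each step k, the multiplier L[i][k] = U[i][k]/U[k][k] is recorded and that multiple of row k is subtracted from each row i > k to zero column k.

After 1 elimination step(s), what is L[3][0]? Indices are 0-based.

[col 0] pivot -4
  R1 -= 2*R0 → (0, -1, 1, 2)  (L[1][0] := 2)
  R2 -= 1*R0 → (0, -2, -1, 7)  (L[2][0] := 1)
  R3 -= 4*R0 → (0, 4, -10, 1)  (L[3][0] := 4)

L[3][0] = 4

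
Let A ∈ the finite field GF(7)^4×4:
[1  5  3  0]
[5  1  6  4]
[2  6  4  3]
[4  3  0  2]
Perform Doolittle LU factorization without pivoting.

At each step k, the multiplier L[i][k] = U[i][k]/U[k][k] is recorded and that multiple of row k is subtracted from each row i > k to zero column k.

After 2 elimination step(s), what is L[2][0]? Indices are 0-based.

L[2][0] = 2

[col 0] pivot 1
  R1 -= 5*R0 → (0, 4, 5, 4)  (L[1][0] := 5)
  R2 -= 2*R0 → (0, 3, 5, 3)  (L[2][0] := 2)
  R3 -= 4*R0 → (0, 4, 2, 2)  (L[3][0] := 4)
[col 1] pivot 4
  R2 -= 6*R1 → (0, 0, 3, 0)  (L[2][1] := 6)
  R3 -= 1*R1 → (0, 0, 4, 5)  (L[3][1] := 1)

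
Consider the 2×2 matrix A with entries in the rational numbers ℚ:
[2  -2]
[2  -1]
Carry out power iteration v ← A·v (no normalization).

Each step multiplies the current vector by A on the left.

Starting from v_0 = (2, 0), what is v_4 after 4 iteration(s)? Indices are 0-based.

v_0 = (2, 0).
v_1 = A·v_0 = (4, 4).
v_2 = A·v_1 = (0, 4).
v_3 = A·v_2 = (-8, -4).
v_4 = A·v_3 = (-8, -12).

v_4 = (-8, -12)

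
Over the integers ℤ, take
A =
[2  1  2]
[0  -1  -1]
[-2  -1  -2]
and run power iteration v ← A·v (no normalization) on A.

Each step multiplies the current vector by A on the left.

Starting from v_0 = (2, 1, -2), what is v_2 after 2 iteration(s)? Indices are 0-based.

v_0 = (2, 1, -2).
v_1 = A·v_0 = (1, 1, -1).
v_2 = A·v_1 = (1, 0, -1).

v_2 = (1, 0, -1)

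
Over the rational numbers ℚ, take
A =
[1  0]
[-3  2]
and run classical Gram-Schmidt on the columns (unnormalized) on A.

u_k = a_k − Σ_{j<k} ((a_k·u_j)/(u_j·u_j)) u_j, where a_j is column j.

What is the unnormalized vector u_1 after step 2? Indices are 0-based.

Step 1: u_0 = a_0 = (1, -3).
Step 2: u_1 = a_1 − (-3/5)·u_0 = (3/5, 1/5).

u_1 = (3/5, 1/5)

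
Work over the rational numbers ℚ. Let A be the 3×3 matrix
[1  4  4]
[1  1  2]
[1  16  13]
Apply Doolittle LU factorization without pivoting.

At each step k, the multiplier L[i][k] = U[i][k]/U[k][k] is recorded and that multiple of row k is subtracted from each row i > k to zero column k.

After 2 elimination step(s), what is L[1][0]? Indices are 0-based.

L[1][0] = 1

Step 1: pivot at (0,0) is 1.
  row1 ← row1 − (1)·row0  ⇒  L[1][0]=1, U row1=(0, -3, -2)
  row2 ← row2 − (1)·row0  ⇒  L[2][0]=1, U row2=(0, 12, 9)
Step 2: pivot at (1,1) is -3.
  row2 ← row2 − (-4)·row1  ⇒  L[2][1]=-4, U row2=(0, 0, 1)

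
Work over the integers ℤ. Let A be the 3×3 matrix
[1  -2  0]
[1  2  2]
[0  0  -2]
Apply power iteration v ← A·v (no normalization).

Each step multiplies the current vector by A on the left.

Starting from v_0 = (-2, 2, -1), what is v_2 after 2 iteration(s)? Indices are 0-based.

v_0 = (-2, 2, -1).
v_1 = A·v_0 = (-6, 0, 2).
v_2 = A·v_1 = (-6, -2, -4).

v_2 = (-6, -2, -4)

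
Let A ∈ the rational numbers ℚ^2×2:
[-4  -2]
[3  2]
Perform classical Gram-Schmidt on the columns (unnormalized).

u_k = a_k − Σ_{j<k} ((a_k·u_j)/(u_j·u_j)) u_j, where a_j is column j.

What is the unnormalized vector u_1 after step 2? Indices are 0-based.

u_1 = (6/25, 8/25)

Step 1: u_0 = a_0 = (-4, 3).
Step 2: u_1 = a_1 − (14/25)·u_0 = (6/25, 8/25).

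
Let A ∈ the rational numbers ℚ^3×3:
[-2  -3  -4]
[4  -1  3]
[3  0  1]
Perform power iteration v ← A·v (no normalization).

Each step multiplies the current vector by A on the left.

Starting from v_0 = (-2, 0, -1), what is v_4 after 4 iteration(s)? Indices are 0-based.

v_4 = (-787, -649, -520)

v_0 = (-2, 0, -1).
v_1 = A·v_0 = (8, -11, -7).
v_2 = A·v_1 = (45, 22, 17).
v_3 = A·v_2 = (-224, 209, 152).
v_4 = A·v_3 = (-787, -649, -520).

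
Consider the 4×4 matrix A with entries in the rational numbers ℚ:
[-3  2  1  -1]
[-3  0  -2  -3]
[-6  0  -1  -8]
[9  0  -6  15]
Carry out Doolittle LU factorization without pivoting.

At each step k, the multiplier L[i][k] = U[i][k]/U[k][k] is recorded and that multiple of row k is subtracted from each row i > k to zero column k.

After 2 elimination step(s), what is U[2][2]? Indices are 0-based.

k=0: U[0][0]=-3
  eliminate (1,0): mult=1, new row 1: (0, -2, -3, -2); set L[1][0]=1
  eliminate (2,0): mult=2, new row 2: (0, -4, -3, -6); set L[2][0]=2
  eliminate (3,0): mult=-3, new row 3: (0, 6, -3, 12); set L[3][0]=-3
k=1: U[1][1]=-2
  eliminate (2,1): mult=2, new row 2: (0, 0, 3, -2); set L[2][1]=2
  eliminate (3,1): mult=-3, new row 3: (0, 0, -12, 6); set L[3][1]=-3

U[2][2] = 3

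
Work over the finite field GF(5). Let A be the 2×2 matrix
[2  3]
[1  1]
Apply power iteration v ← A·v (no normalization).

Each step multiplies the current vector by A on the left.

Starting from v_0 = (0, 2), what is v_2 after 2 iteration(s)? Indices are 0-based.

v_0 = (0, 2).
v_1 = A·v_0 = (1, 2).
v_2 = A·v_1 = (3, 3).

v_2 = (3, 3)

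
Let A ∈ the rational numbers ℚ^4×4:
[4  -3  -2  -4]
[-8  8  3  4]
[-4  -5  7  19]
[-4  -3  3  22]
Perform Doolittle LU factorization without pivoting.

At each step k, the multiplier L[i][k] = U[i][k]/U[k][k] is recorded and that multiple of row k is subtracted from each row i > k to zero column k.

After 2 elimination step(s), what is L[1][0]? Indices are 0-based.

L[1][0] = -2

k=0: U[0][0]=4
  eliminate (1,0): mult=-2, new row 1: (0, 2, -1, -4); set L[1][0]=-2
  eliminate (2,0): mult=-1, new row 2: (0, -8, 5, 15); set L[2][0]=-1
  eliminate (3,0): mult=-1, new row 3: (0, -6, 1, 18); set L[3][0]=-1
k=1: U[1][1]=2
  eliminate (2,1): mult=-4, new row 2: (0, 0, 1, -1); set L[2][1]=-4
  eliminate (3,1): mult=-3, new row 3: (0, 0, -2, 6); set L[3][1]=-3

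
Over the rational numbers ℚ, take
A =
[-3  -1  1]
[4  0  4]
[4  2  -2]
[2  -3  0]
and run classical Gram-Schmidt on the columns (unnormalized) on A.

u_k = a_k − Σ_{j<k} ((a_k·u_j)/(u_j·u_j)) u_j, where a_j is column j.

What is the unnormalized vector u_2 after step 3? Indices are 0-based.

u_2 = (128/121, 408/121, -218/121, -188/121)

Step 1: u_0 = a_0 = (-3, 4, 4, 2).
Step 2: u_1 = a_1 − (1/9)·u_0 = (-2/3, -4/9, 14/9, -29/9).
Step 3: u_2 = a_2 − (1/9)·u_0 − (-50/121)·u_1 = (128/121, 408/121, -218/121, -188/121).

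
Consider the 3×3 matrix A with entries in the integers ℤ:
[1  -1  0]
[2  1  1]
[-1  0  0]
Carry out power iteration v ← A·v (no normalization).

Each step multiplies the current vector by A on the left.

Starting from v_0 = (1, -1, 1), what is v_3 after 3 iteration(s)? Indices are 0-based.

v_3 = (-5, 3, 0)

v_0 = (1, -1, 1).
v_1 = A·v_0 = (2, 2, -1).
v_2 = A·v_1 = (0, 5, -2).
v_3 = A·v_2 = (-5, 3, 0).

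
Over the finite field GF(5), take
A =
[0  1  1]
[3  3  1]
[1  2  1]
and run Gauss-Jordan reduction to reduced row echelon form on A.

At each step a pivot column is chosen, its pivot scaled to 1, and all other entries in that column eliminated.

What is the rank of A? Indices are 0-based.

rank = 3

pivot(0,0): swap R0↔R1
pivot(0,0)=3: scale R0 → (1, 1, 2)
  clear (2,0): R2 −= (1)R0 → (0, 1, 4)
pivot(1,1)=1: scale R1 → (0, 1, 1)
  clear (0,1): R0 −= (1)R1 → (1, 0, 1)
  clear (2,1): R2 −= (1)R1 → (0, 0, 3)
pivot(2,2)=3: scale R2 → (0, 0, 1)
  clear (0,2): R0 −= (1)R2 → (1, 0, 0)
  clear (1,2): R1 −= (1)R2 → (0, 1, 0)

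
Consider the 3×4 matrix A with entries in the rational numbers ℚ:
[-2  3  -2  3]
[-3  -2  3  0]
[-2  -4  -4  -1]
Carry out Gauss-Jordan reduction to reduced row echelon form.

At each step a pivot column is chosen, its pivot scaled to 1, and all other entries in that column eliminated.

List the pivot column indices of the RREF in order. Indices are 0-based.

pivot(0,0)=-2: scale R0 → (1, -3/2, 1, -3/2)
  clear (1,0): R1 −= (-3)R0 → (0, -13/2, 6, -9/2)
  clear (2,0): R2 −= (-2)R0 → (0, -7, -2, -4)
pivot(1,1)=-13/2: scale R1 → (0, 1, -12/13, 9/13)
  clear (0,1): R0 −= (-3/2)R1 → (1, 0, -5/13, -6/13)
  clear (2,1): R2 −= (-7)R1 → (0, 0, -110/13, 11/13)
pivot(2,2)=-110/13: scale R2 → (0, 0, 1, -1/10)
  clear (0,2): R0 −= (-5/13)R2 → (1, 0, 0, -1/2)
  clear (1,2): R1 −= (-12/13)R2 → (0, 1, 0, 3/5)

pivot columns: 0, 1, 2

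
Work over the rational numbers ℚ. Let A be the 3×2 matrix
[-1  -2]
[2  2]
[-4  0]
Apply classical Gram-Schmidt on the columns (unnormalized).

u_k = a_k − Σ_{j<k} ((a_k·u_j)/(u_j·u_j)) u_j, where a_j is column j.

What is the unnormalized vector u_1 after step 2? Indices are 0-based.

u_1 = (-12/7, 10/7, 8/7)

Step 1: u_0 = a_0 = (-1, 2, -4).
Step 2: u_1 = a_1 − (2/7)·u_0 = (-12/7, 10/7, 8/7).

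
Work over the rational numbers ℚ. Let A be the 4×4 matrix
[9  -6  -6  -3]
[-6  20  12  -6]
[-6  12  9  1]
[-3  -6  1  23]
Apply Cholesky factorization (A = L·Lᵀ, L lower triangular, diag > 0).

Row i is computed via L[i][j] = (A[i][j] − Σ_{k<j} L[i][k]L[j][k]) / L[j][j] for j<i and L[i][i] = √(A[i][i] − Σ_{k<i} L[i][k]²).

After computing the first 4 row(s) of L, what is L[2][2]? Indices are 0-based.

Step 1: L[0][0] = √(9) = 3.
  L[1][0] = (-6) / L[0][0] = -2.
Step 2: L[1][1] = √(16) = 4.
  L[2][0] = (-6) / L[0][0] = -2.
  L[2][1] = (8) / L[1][1] = 2.
Step 3: L[2][2] = √(1) = 1.
  L[3][0] = (-3) / L[0][0] = -1.
  L[3][1] = (-8) / L[1][1] = -2.
  L[3][2] = (3) / L[2][2] = 3.
Step 4: L[3][3] = √(9) = 3.

L[2][2] = 1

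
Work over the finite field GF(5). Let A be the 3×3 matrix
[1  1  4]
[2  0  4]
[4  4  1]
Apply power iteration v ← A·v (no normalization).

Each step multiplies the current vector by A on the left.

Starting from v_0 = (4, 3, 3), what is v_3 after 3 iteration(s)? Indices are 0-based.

v_3 = (3, 4, 2)

v_0 = (4, 3, 3).
v_1 = A·v_0 = (4, 0, 1).
v_2 = A·v_1 = (3, 2, 2).
v_3 = A·v_2 = (3, 4, 2).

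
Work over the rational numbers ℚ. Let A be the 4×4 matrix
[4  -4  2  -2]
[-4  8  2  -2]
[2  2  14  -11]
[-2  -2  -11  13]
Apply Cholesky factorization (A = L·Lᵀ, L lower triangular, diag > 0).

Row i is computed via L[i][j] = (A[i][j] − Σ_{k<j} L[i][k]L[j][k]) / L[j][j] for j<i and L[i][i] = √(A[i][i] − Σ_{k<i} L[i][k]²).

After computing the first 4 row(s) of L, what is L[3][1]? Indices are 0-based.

Step 1: L[0][0] = √(4) = 2.
  L[1][0] = (-4) / L[0][0] = -2.
Step 2: L[1][1] = √(4) = 2.
  L[2][0] = (2) / L[0][0] = 1.
  L[2][1] = (4) / L[1][1] = 2.
Step 3: L[2][2] = √(9) = 3.
  L[3][0] = (-2) / L[0][0] = -1.
  L[3][1] = (-4) / L[1][1] = -2.
  L[3][2] = (-6) / L[2][2] = -2.
Step 4: L[3][3] = √(4) = 2.

L[3][1] = -2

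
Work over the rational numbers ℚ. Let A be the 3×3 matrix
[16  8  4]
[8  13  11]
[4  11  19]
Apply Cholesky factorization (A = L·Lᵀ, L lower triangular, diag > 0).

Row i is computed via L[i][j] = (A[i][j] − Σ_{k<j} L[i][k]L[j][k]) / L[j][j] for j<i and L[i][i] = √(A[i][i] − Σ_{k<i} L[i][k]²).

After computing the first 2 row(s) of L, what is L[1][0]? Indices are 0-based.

L[1][0] = 2

Step 1: L[0][0] = √(16) = 4.
  L[1][0] = (8) / L[0][0] = 2.
Step 2: L[1][1] = √(9) = 3.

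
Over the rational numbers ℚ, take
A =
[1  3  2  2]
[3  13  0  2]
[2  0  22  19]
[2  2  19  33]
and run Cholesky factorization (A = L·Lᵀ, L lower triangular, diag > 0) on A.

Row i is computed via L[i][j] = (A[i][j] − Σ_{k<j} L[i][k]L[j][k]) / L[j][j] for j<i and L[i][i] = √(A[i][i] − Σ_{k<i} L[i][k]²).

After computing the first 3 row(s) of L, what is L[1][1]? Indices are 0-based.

L[1][1] = 2

Step 1: L[0][0] = √(1) = 1.
  L[1][0] = (3) / L[0][0] = 3.
Step 2: L[1][1] = √(4) = 2.
  L[2][0] = (2) / L[0][0] = 2.
  L[2][1] = (-6) / L[1][1] = -3.
Step 3: L[2][2] = √(9) = 3.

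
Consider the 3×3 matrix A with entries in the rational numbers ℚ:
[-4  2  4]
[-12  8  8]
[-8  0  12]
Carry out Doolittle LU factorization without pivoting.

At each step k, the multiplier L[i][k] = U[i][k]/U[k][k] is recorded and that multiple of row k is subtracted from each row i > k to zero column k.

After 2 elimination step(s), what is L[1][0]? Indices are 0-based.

L[1][0] = 3

k=0: U[0][0]=-4
  eliminate (1,0): mult=3, new row 1: (0, 2, -4); set L[1][0]=3
  eliminate (2,0): mult=2, new row 2: (0, -4, 4); set L[2][0]=2
k=1: U[1][1]=2
  eliminate (2,1): mult=-2, new row 2: (0, 0, -4); set L[2][1]=-2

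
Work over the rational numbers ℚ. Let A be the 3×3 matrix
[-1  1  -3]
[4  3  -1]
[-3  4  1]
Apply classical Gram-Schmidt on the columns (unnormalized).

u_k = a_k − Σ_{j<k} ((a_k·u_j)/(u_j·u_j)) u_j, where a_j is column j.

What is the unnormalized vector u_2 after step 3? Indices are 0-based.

u_2 = (-83/27, -83/675, 581/675)

Step 1: u_0 = a_0 = (-1, 4, -3).
Step 2: u_1 = a_1 − (-1/26)·u_0 = (25/26, 41/13, 101/26).
Step 3: u_2 = a_2 − (-2/13)·u_0 − (-56/675)·u_1 = (-83/27, -83/675, 581/675).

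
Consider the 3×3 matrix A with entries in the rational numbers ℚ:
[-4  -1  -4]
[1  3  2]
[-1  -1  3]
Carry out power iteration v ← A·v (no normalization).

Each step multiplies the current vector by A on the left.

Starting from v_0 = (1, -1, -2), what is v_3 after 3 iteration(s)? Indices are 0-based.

v_3 = (53, -99, -36)

v_0 = (1, -1, -2).
v_1 = A·v_0 = (5, -6, -6).
v_2 = A·v_1 = (10, -25, -17).
v_3 = A·v_2 = (53, -99, -36).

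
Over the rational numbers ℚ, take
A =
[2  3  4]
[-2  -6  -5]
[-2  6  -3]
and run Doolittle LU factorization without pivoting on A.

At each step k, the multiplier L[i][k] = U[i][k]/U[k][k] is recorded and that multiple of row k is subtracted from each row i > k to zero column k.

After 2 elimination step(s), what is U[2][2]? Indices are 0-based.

Step 1: pivot at (0,0) is 2.
  row1 ← row1 − (-1)·row0  ⇒  L[1][0]=-1, U row1=(0, -3, -1)
  row2 ← row2 − (-1)·row0  ⇒  L[2][0]=-1, U row2=(0, 9, 1)
Step 2: pivot at (1,1) is -3.
  row2 ← row2 − (-3)·row1  ⇒  L[2][1]=-3, U row2=(0, 0, -2)

U[2][2] = -2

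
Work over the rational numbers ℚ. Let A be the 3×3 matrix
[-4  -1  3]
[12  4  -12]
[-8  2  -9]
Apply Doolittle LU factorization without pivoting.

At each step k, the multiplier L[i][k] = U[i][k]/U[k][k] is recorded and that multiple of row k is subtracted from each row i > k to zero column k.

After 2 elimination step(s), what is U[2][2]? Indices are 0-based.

Step 1: pivot at (0,0) is -4.
  row1 ← row1 − (-3)·row0  ⇒  L[1][0]=-3, U row1=(0, 1, -3)
  row2 ← row2 − (2)·row0  ⇒  L[2][0]=2, U row2=(0, 4, -15)
Step 2: pivot at (1,1) is 1.
  row2 ← row2 − (4)·row1  ⇒  L[2][1]=4, U row2=(0, 0, -3)

U[2][2] = -3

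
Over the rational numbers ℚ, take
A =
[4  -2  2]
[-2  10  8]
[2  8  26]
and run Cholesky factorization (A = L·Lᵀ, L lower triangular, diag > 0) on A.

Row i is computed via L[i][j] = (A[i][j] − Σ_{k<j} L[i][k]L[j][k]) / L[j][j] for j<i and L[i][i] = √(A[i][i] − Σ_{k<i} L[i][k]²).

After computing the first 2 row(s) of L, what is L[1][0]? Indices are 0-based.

Step 1: L[0][0] = √(4) = 2.
  L[1][0] = (-2) / L[0][0] = -1.
Step 2: L[1][1] = √(9) = 3.

L[1][0] = -1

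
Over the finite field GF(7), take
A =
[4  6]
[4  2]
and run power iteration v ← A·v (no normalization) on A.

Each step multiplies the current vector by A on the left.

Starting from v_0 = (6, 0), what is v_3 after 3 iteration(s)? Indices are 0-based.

v_3 = (4, 2)

v_0 = (6, 0).
v_1 = A·v_0 = (3, 3).
v_2 = A·v_1 = (2, 4).
v_3 = A·v_2 = (4, 2).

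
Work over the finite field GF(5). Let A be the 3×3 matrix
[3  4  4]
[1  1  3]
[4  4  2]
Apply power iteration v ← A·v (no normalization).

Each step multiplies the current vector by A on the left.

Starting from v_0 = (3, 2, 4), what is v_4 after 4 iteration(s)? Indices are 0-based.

v_4 = (1, 0, 0)

v_0 = (3, 2, 4).
v_1 = A·v_0 = (3, 2, 3).
v_2 = A·v_1 = (4, 4, 1).
v_3 = A·v_2 = (2, 1, 4).
v_4 = A·v_3 = (1, 0, 0).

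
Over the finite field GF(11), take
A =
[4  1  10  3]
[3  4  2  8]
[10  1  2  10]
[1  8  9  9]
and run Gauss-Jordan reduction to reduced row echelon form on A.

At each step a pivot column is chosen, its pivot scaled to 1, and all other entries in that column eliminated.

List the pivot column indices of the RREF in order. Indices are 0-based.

step 1: normalize row 0 (÷4) = (1, 3, 8, 9)
  row 1: subtract 3×row0 = (0, 6, 0, 3)
  row 2: subtract 10×row0 = (0, 4, 10, 8)
  row 3: subtract 1×row0 = (0, 5, 1, 0)
step 2: normalize row 1 (÷6) = (0, 1, 0, 6)
  row 0: subtract 3×row1 = (1, 0, 8, 2)
  row 2: subtract 4×row1 = (0, 0, 10, 6)
  row 3: subtract 5×row1 = (0, 0, 1, 3)
step 3: normalize row 2 (÷10) = (0, 0, 1, 5)
  row 0: subtract 8×row2 = (1, 0, 0, 6)
  row 3: subtract 1×row2 = (0, 0, 0, 9)
step 4: normalize row 3 (÷9) = (0, 0, 0, 1)
  row 0: subtract 6×row3 = (1, 0, 0, 0)
  row 1: subtract 6×row3 = (0, 1, 0, 0)
  row 2: subtract 5×row3 = (0, 0, 1, 0)

pivot columns: 0, 1, 2, 3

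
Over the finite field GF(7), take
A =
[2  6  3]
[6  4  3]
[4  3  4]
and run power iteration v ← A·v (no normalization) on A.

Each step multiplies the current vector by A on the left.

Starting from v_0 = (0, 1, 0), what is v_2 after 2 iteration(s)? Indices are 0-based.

v_0 = (0, 1, 0).
v_1 = A·v_0 = (6, 4, 3).
v_2 = A·v_1 = (3, 5, 6).

v_2 = (3, 5, 6)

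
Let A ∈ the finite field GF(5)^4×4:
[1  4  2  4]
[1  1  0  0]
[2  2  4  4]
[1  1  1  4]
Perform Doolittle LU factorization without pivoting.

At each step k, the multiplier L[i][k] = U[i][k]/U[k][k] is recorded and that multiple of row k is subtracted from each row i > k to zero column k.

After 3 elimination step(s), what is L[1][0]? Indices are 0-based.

k=0: U[0][0]=1
  eliminate (1,0): mult=1, new row 1: (0, 2, 3, 1); set L[1][0]=1
  eliminate (2,0): mult=2, new row 2: (0, 4, 0, 1); set L[2][0]=2
  eliminate (3,0): mult=1, new row 3: (0, 2, 4, 0); set L[3][0]=1
k=1: U[1][1]=2
  eliminate (2,1): mult=2, new row 2: (0, 0, 4, 4); set L[2][1]=2
  eliminate (3,1): mult=1, new row 3: (0, 0, 1, 4); set L[3][1]=1
k=2: U[2][2]=4
  eliminate (3,2): mult=4, new row 3: (0, 0, 0, 3); set L[3][2]=4

L[1][0] = 1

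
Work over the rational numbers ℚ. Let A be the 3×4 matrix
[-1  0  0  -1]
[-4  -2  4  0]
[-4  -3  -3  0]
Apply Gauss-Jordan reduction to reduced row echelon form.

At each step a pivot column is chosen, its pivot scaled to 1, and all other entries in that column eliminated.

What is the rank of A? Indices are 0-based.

rank = 3

[1] R0 /= -1  ⇒  (1, 0, 0, 1)
     R1 -= -4·R0  ⇒  (0, -2, 4, 4)
     R2 -= -4·R0  ⇒  (0, -3, -3, 4)
[2] R1 /= -2  ⇒  (0, 1, -2, -2)
     R2 -= -3·R1  ⇒  (0, 0, -9, -2)
[3] R2 /= -9  ⇒  (0, 0, 1, 2/9)
     R1 -= -2·R2  ⇒  (0, 1, 0, -14/9)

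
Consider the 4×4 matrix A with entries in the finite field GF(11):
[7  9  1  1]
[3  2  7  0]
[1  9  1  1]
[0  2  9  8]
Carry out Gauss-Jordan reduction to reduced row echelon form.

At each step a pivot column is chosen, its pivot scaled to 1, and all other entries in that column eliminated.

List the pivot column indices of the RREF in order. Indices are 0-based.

step 1: normalize row 0 (÷7) = (1, 6, 8, 8)
  row 1: subtract 3×row0 = (0, 6, 5, 9)
  row 2: subtract 1×row0 = (0, 3, 4, 4)
step 2: normalize row 1 (÷6) = (0, 1, 10, 7)
  row 0: subtract 6×row1 = (1, 0, 3, 10)
  row 2: subtract 3×row1 = (0, 0, 7, 5)
  row 3: subtract 2×row1 = (0, 0, 0, 5)
step 3: normalize row 2 (÷7) = (0, 0, 1, 7)
  row 0: subtract 3×row2 = (1, 0, 0, 0)
  row 1: subtract 10×row2 = (0, 1, 0, 3)
step 4: normalize row 3 (÷5) = (0, 0, 0, 1)
  row 1: subtract 3×row3 = (0, 1, 0, 0)
  row 2: subtract 7×row3 = (0, 0, 1, 0)

pivot columns: 0, 1, 2, 3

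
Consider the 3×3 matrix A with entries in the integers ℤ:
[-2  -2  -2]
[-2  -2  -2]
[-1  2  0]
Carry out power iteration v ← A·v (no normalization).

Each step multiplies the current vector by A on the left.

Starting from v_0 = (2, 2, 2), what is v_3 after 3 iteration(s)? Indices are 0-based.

v_3 = (-152, -152, 44)

v_0 = (2, 2, 2).
v_1 = A·v_0 = (-12, -12, 2).
v_2 = A·v_1 = (44, 44, -12).
v_3 = A·v_2 = (-152, -152, 44).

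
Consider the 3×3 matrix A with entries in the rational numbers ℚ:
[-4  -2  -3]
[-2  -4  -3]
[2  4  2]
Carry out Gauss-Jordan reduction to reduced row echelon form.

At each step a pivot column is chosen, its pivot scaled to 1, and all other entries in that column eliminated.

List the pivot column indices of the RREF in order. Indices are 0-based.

pivot(0,0)=-4: scale R0 → (1, 1/2, 3/4)
  clear (1,0): R1 −= (-2)R0 → (0, -3, -3/2)
  clear (2,0): R2 −= (2)R0 → (0, 3, 1/2)
pivot(1,1)=-3: scale R1 → (0, 1, 1/2)
  clear (0,1): R0 −= (1/2)R1 → (1, 0, 1/2)
  clear (2,1): R2 −= (3)R1 → (0, 0, -1)
pivot(2,2)=-1: scale R2 → (0, 0, 1)
  clear (0,2): R0 −= (1/2)R2 → (1, 0, 0)
  clear (1,2): R1 −= (1/2)R2 → (0, 1, 0)

pivot columns: 0, 1, 2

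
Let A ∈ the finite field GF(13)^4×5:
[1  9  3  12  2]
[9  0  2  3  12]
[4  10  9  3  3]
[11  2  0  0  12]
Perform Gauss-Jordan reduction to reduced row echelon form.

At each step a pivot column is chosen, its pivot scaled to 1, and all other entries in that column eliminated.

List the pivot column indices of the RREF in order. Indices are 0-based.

[1] R0 /= 1  ⇒  (1, 9, 3, 12, 2)
     R1 -= 9·R0  ⇒  (0, 10, 1, 12, 7)
     R2 -= 4·R0  ⇒  (0, 0, 10, 7, 8)
     R3 -= 11·R0  ⇒  (0, 7, 6, 11, 3)
[2] R1 /= 10  ⇒  (0, 1, 4, 9, 2)
     R0 -= 9·R1  ⇒  (1, 0, 6, 9, 10)
     R3 -= 7·R1  ⇒  (0, 0, 4, 0, 2)
[3] R2 /= 10  ⇒  (0, 0, 1, 2, 6)
     R0 -= 6·R2  ⇒  (1, 0, 0, 10, 0)
     R1 -= 4·R2  ⇒  (0, 1, 0, 1, 4)
     R3 -= 4·R2  ⇒  (0, 0, 0, 5, 4)
[4] R3 /= 5  ⇒  (0, 0, 0, 1, 6)
     R0 -= 10·R3  ⇒  (1, 0, 0, 0, 5)
     R1 -= 1·R3  ⇒  (0, 1, 0, 0, 11)
     R2 -= 2·R3  ⇒  (0, 0, 1, 0, 7)

pivot columns: 0, 1, 2, 3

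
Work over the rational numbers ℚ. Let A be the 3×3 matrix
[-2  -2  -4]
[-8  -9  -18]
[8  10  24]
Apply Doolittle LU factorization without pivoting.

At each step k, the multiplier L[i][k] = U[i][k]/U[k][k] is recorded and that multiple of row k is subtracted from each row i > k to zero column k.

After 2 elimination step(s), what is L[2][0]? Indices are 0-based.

Step 1: pivot at (0,0) is -2.
  row1 ← row1 − (4)·row0  ⇒  L[1][0]=4, U row1=(0, -1, -2)
  row2 ← row2 − (-4)·row0  ⇒  L[2][0]=-4, U row2=(0, 2, 8)
Step 2: pivot at (1,1) is -1.
  row2 ← row2 − (-2)·row1  ⇒  L[2][1]=-2, U row2=(0, 0, 4)

L[2][0] = -4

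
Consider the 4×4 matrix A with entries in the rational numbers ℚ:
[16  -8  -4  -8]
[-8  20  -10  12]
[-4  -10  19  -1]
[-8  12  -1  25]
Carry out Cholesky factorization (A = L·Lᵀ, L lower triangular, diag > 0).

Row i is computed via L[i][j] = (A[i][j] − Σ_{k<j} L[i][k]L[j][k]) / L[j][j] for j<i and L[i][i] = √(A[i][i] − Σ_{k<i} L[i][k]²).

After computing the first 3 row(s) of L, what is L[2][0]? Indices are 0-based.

L[2][0] = -1

Step 1: L[0][0] = √(16) = 4.
  L[1][0] = (-8) / L[0][0] = -2.
Step 2: L[1][1] = √(16) = 4.
  L[2][0] = (-4) / L[0][0] = -1.
  L[2][1] = (-12) / L[1][1] = -3.
Step 3: L[2][2] = √(9) = 3.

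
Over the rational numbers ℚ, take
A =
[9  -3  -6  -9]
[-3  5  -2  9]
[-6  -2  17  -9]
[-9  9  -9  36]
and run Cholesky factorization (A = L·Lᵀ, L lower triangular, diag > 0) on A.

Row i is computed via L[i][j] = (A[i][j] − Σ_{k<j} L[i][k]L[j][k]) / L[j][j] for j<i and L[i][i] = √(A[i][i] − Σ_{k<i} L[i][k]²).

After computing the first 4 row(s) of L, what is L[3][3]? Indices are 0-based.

Step 1: L[0][0] = √(9) = 3.
  L[1][0] = (-3) / L[0][0] = -1.
Step 2: L[1][1] = √(4) = 2.
  L[2][0] = (-6) / L[0][0] = -2.
  L[2][1] = (-4) / L[1][1] = -2.
Step 3: L[2][2] = √(9) = 3.
  L[3][0] = (-9) / L[0][0] = -3.
  L[3][1] = (6) / L[1][1] = 3.
  L[3][2] = (-9) / L[2][2] = -3.
Step 4: L[3][3] = √(9) = 3.

L[3][3] = 3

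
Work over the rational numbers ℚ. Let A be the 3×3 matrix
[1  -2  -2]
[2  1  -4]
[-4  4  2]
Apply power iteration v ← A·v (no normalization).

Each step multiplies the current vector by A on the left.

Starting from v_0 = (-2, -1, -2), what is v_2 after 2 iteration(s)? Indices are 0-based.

v_0 = (-2, -1, -2).
v_1 = A·v_0 = (4, 3, 0).
v_2 = A·v_1 = (-2, 11, -4).

v_2 = (-2, 11, -4)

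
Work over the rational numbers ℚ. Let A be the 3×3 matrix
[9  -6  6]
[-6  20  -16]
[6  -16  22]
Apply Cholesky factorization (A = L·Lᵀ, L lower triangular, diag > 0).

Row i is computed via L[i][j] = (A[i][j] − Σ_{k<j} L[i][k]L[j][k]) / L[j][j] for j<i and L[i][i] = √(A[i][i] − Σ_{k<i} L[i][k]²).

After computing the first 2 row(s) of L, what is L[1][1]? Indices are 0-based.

Step 1: L[0][0] = √(9) = 3.
  L[1][0] = (-6) / L[0][0] = -2.
Step 2: L[1][1] = √(16) = 4.

L[1][1] = 4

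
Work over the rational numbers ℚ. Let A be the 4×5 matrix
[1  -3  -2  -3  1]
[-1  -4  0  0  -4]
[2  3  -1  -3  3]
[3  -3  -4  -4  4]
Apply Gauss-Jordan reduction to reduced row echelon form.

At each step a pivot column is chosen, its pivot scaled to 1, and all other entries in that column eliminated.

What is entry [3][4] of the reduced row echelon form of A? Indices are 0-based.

M[3][4] = 1/9

[1] R0 /= 1  ⇒  (1, -3, -2, -3, 1)
     R1 -= -1·R0  ⇒  (0, -7, -2, -3, -3)
     R2 -= 2·R0  ⇒  (0, 9, 3, 3, 1)
     R3 -= 3·R0  ⇒  (0, 6, 2, 5, 1)
[2] R1 /= -7  ⇒  (0, 1, 2/7, 3/7, 3/7)
     R0 -= -3·R1  ⇒  (1, 0, -8/7, -12/7, 16/7)
     R2 -= 9·R1  ⇒  (0, 0, 3/7, -6/7, -20/7)
     R3 -= 6·R1  ⇒  (0, 0, 2/7, 17/7, -11/7)
[3] R2 /= 3/7  ⇒  (0, 0, 1, -2, -20/3)
     R0 -= -8/7·R2  ⇒  (1, 0, 0, -4, -16/3)
     R1 -= 2/7·R2  ⇒  (0, 1, 0, 1, 7/3)
     R3 -= 2/7·R2  ⇒  (0, 0, 0, 3, 1/3)
[4] R3 /= 3  ⇒  (0, 0, 0, 1, 1/9)
     R0 -= -4·R3  ⇒  (1, 0, 0, 0, -44/9)
     R1 -= 1·R3  ⇒  (0, 1, 0, 0, 20/9)
     R2 -= -2·R3  ⇒  (0, 0, 1, 0, -58/9)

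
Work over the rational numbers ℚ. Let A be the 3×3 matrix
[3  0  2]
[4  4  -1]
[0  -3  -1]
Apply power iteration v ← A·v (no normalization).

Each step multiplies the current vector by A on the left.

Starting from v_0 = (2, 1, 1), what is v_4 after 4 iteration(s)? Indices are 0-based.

v_4 = (-452, 1823, -1028)

v_0 = (2, 1, 1).
v_1 = A·v_0 = (8, 11, -4).
v_2 = A·v_1 = (16, 80, -29).
v_3 = A·v_2 = (-10, 413, -211).
v_4 = A·v_3 = (-452, 1823, -1028).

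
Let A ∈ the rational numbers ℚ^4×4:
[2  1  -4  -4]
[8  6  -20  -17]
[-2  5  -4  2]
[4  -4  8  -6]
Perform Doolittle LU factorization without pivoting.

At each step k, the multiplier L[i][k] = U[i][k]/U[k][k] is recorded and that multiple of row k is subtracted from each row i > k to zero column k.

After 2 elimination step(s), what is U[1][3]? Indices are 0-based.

U[1][3] = -1

Step 1: pivot at (0,0) is 2.
  row1 ← row1 − (4)·row0  ⇒  L[1][0]=4, U row1=(0, 2, -4, -1)
  row2 ← row2 − (-1)·row0  ⇒  L[2][0]=-1, U row2=(0, 6, -8, -2)
  row3 ← row3 − (2)·row0  ⇒  L[3][0]=2, U row3=(0, -6, 16, 2)
Step 2: pivot at (1,1) is 2.
  row2 ← row2 − (3)·row1  ⇒  L[2][1]=3, U row2=(0, 0, 4, 1)
  row3 ← row3 − (-3)·row1  ⇒  L[3][1]=-3, U row3=(0, 0, 4, -1)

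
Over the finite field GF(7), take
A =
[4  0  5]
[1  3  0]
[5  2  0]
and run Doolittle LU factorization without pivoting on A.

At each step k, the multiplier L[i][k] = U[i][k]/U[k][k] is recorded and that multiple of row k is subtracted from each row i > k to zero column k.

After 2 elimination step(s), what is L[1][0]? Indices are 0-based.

k=0: U[0][0]=4
  eliminate (1,0): mult=2, new row 1: (0, 3, 4); set L[1][0]=2
  eliminate (2,0): mult=3, new row 2: (0, 2, 6); set L[2][0]=3
k=1: U[1][1]=3
  eliminate (2,1): mult=3, new row 2: (0, 0, 1); set L[2][1]=3

L[1][0] = 2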